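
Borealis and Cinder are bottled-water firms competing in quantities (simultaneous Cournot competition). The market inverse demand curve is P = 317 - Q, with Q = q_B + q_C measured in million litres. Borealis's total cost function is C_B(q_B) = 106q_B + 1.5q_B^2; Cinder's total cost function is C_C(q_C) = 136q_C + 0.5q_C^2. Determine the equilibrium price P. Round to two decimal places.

Borealis's profit: π_B = (317 - Q)q_B - (106q_B + (3/2)q_B²). Setting ∂π_B/∂q_B = 0: 211 - 5q_B - (q_C) = 0.
Cinder's profit: π_C = (317 - Q)q_C - (136q_C + (1/2)q_C²). Setting ∂π_C/∂q_C = 0: 181 - 3q_C - (q_B) = 0.
So q_B = (211 - q_C)/5 and q_C = (181 - q_B)/3.
Substituting one into the other gives q_B = 226/7 and q_C = 347/7.
Total output Q = 573/7, so price P = 317 - 573/7 = 1646/7.

235.14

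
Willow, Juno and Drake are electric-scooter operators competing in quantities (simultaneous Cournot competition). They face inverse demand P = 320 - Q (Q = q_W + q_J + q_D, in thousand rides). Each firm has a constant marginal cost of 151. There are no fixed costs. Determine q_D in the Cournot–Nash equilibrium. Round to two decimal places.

Each firm earns π_i = (320 - Q)q_i - 151q_i.
Setting ∂π_i/∂q_i = 0 with rivals' quantities fixed: 169 - 2q_i - Σ_{j≠i} q_j = 0.
With identical firms every q_j equals q_i, so Σ_{j≠i} q_j = 2q_i and 169 = 4q_i, giving q_i = 169/4.

42.25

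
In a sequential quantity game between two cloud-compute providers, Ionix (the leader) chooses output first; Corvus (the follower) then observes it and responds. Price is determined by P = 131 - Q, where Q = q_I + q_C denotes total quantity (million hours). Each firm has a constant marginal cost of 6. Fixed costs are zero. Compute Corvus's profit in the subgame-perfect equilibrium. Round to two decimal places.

976.56

Solve by backward induction. Given q_I, the follower Corvus maximises π_C = (131 - q_I - q_C)q_C - 6q_C.
Follower FOC: 125 - q_I - 2q_C = 0, so q_C(q_I) = (125 - q_I)/2.
Ionix substitutes q_C(q_I) into its own profit: π_I = q_I(131 - q_I - (125 - q_I)/2) - 6q_I = (137/2 - (1/2)q_I)q_I - 6q_I.
Maximising: ∂π_I/∂q_I = 125/2 - q_I = 0, giving q_I = 125/2.
Then q_C = (125 - 125/2)/2 = 125/4.
Price P = 131 - 375/4 = 149/4.
Corvus's profit: (149/4 - 6)·(125/4) = 976.5625.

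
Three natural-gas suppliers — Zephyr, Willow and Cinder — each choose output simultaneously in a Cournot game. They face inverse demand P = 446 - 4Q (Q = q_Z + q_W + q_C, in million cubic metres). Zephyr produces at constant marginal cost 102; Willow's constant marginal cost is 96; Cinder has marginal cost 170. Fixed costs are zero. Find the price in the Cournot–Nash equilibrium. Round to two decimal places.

Zephyr's profit: π_Z = (446 - 4Q)q_Z - (102q_Z). Setting ∂π_Z/∂q_Z = 0: 344 - 8q_Z - 4(q_W + q_C) = 0.
Willow's first-order condition: 350 - 8q_W - 4(q_Z + q_C) = 0.
Cinder's first-order condition: 276 - 8q_C - 4(q_Z + q_W) = 0.
Adding the 3 conditions: 970 − 8Q − 8Q = 0, i.e. Q = 485/8.
Back-substituting: q_Z = (344 − 485/2)/4 = 203/8, q_W = (350 − 485/2)/4 = 215/8, q_C = (276 − 485/2)/4 = 67/8.
Total output Q = 485/8, so price P = 446 - 4·(485/8) = 407/2.

203.50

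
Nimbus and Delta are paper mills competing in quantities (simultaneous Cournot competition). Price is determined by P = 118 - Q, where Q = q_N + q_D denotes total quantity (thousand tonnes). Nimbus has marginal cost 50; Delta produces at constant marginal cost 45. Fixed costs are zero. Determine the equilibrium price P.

Nimbus's profit: π_N = (118 - Q)q_N - (50q_N). Setting ∂π_N/∂q_N = 0: 68 - 2q_N - (q_D) = 0.
Delta's first-order condition: 73 - 2q_D - (q_N) = 0.
Best responses: q_N = (68 - q_D)/2, q_D = (73 - q_N)/2.
Solving the pair: q_N = 21, q_D = 26.
Total output Q = 47, so price P = 118 - 47 = 71.

71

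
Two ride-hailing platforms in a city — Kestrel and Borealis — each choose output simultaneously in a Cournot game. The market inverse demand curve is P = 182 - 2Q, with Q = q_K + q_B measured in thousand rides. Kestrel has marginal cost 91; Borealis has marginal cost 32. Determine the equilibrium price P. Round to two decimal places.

Kestrel's profit: π_K = (182 - 2Q)q_K - (91q_K). Setting ∂π_K/∂q_K = 0: 91 - 4q_K - 2(q_B) = 0.
Borealis's first-order condition: 150 - 4q_B - 2(q_K) = 0.
So q_K = (91 - 2q_B)/4 and q_B = (150 - 2q_K)/4.
Solving the pair: q_K = 16/3, q_B = 209/6.
Total output Q = 241/6, so price P = 182 - 2·(241/6) = 305/3.

101.67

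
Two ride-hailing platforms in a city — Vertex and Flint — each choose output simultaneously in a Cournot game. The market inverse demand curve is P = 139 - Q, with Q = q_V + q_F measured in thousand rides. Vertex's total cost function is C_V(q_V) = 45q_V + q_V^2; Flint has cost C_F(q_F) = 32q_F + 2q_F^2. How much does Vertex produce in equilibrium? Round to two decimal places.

Vertex's profit: π_V = (139 - Q)q_V - (45q_V + q_V²). Setting ∂π_V/∂q_V = 0: 94 - 4q_V - (q_F) = 0.
Flint's first-order condition: 107 - 6q_F - (q_V) = 0.
Rearranging gives the reaction functions q_V = (94 - q_F)/4 and q_F = (107 - q_V)/6.
Substituting one into the other gives q_V = 457/23 and q_F = 334/23.

19.87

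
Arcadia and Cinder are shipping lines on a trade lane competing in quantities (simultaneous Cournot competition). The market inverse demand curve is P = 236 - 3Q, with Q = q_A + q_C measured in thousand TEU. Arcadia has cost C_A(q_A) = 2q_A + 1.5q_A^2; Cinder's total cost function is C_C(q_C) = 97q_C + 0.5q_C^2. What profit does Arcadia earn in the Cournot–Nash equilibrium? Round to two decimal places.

2300.68

Arcadia's profit: π_A = (236 - 3Q)q_A - (2q_A + (3/2)q_A²). Setting ∂π_A/∂q_A = 0: 234 - 9q_A - 3(q_C) = 0.
Cinder's profit: π_C = (236 - 3Q)q_C - (97q_C + (1/2)q_C²). Setting ∂π_C/∂q_C = 0: 139 - 7q_C - 3(q_A) = 0.
Rearranging gives the reaction functions q_A = (234 - 3q_C)/9 and q_C = (139 - 3q_A)/7.
Substituting one into the other gives q_A = 407/18 and q_C = 61/6.
Price P = 236 - 3·(295/9) = 413/3.
Arcadia's profit: (413/3)·(407/18) - 2·(407/18) - (3/2)(407/18)² = 2300.6806.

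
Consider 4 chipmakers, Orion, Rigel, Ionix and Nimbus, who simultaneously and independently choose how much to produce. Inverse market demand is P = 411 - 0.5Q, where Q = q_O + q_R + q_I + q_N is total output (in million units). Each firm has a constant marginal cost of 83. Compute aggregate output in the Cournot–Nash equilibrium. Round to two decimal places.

Each firm earns π_i = (411 - 0.5Q)q_i - 83q_i.
Setting ∂π_i/∂q_i = 0 with rivals' quantities fixed: 328 - q_i - (1/2)·Σ_{j≠i} q_j = 0.
With identical firms every q_j equals q_i, so Σ_{j≠i} q_j = 3q_i and 328 = (5/2)q_i, giving q_i = 656/5.
Total output Q = 656/5 + 656/5 + 656/5 + 656/5 = 524.8000.

524.80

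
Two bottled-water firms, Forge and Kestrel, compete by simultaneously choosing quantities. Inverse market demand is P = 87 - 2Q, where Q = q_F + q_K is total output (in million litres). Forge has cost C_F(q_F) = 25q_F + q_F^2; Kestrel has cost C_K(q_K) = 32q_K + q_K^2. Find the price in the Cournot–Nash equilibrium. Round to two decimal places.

57.75

Forge's profit: π_F = (87 - 2Q)q_F - (25q_F + q_F²). Setting ∂π_F/∂q_F = 0: 62 - 6q_F - 2(q_K) = 0.
Kestrel's first-order condition: 55 - 6q_K - 2(q_F) = 0.
Best responses: q_F = (62 - 2q_K)/6, q_K = (55 - 2q_F)/6.
Substituting one into the other gives q_F = 131/16 and q_K = 103/16.
Total output Q = 117/8, so price P = 87 - 2·(117/8) = 231/4.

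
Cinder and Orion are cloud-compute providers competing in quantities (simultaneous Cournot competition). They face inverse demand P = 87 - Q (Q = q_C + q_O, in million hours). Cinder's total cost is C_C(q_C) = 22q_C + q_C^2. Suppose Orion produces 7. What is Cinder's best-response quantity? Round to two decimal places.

With the rival's output fixed at 7, Cinder's profit is π_C = (87 - 7 - q_C)q_C - (22q_C + q_C²) = (80 - q_C)q_C - (22q_C + q_C²).
∂π_C/∂q_C = 58 - 4q_C = 0, so q_C = 29/2.

14.50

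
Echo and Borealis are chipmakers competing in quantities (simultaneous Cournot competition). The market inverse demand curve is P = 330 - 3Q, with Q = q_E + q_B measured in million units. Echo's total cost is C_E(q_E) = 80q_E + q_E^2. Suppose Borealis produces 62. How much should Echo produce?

8

With the rival's output fixed at 62, Echo's profit is π_E = (330 - 3·62 - 3q_E)q_E - (80q_E + q_E²) = (144 - 3q_E)q_E - (80q_E + q_E²).
∂π_E/∂q_E = 64 - 8q_E = 0, so q_E = 8.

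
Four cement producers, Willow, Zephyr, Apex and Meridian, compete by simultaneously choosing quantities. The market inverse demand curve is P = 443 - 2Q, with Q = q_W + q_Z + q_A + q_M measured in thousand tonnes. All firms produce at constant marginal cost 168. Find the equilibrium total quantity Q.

A representative firm's profit is π_i = q_i(443 - 2Q) - 168q_i.
Setting ∂π_i/∂q_i = 0 with rivals' quantities fixed: 275 - 4q_i - 2·Σ_{j≠i} q_j = 0.
With identical firms every q_j equals q_i, so Σ_{j≠i} q_j = 3q_i and 275 = 10q_i, giving q_i = 55/2.
Total output Q = 55/2 + 55/2 + 55/2 + 55/2 = 110.

110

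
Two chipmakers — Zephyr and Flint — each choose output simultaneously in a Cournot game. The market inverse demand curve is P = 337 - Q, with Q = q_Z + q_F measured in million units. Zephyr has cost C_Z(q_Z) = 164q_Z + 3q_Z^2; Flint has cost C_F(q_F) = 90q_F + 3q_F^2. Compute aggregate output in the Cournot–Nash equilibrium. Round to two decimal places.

Zephyr's profit: π_Z = (337 - Q)q_Z - (164q_Z + 3q_Z²). Setting ∂π_Z/∂q_Z = 0: 173 - 8q_Z - (q_F) = 0.
Flint's profit: π_F = (337 - Q)q_F - (90q_F + 3q_F²). Setting ∂π_F/∂q_F = 0: 247 - 8q_F - (q_Z) = 0.
Best responses: q_Z = (173 - q_F)/8, q_F = (247 - q_Z)/8.
Solving the pair: q_Z = 379/21, q_F = 601/21.
Total output Q = 379/21 + 601/21 = 140/3.

46.67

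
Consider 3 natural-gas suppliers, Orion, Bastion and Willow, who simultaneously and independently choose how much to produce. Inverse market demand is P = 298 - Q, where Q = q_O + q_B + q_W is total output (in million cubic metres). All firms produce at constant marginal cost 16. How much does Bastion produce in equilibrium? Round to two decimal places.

Each firm earns π_i = (298 - Q)q_i - 16q_i.
First-order condition (treating rivals' output as given): 282 - 2q_i - Σ_{j≠i} q_j = 0.
With identical firms every q_j equals q_i, so Σ_{j≠i} q_j = 2q_i and 282 = 4q_i, giving q_i = 141/2.

70.50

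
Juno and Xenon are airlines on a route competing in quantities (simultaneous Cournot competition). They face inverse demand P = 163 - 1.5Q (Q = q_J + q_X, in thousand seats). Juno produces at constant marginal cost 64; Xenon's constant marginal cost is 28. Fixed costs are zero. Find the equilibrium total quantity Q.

52

Juno's profit: π_J = (163 - 1.5Q)q_J - (64q_J). Setting ∂π_J/∂q_J = 0: 99 - 3q_J - (3/2)(q_X) = 0.
Xenon's profit: π_X = (163 - 1.5Q)q_X - (28q_X). Setting ∂π_X/∂q_X = 0: 135 - 3q_X - (3/2)(q_J) = 0.
So q_J = (99 - (3/2)q_X)/3 and q_X = (135 - (3/2)q_J)/3.
Substituting one into the other gives q_J = 14 and q_X = 38.
Total output Q = 14 + 38 = 52.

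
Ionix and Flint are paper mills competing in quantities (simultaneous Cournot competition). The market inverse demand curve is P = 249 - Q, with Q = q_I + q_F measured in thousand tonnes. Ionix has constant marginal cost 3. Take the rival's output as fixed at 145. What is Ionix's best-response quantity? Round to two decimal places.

50.50

With the rival's output fixed at 145, Ionix's profit is π_I = (249 - 145 - q_I)q_I - (3q_I) = (104 - q_I)q_I - (3q_I).
∂π_I/∂q_I = 101 - 2q_I = 0, so q_I = 101/2.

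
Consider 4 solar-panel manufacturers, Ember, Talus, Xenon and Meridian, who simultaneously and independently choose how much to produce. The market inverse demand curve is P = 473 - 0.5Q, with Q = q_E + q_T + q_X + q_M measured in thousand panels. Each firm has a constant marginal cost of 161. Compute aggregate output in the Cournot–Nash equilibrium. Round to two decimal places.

499.20

A representative firm's profit is π_i = q_i(473 - 0.5Q) - 161q_i.
Setting ∂π_i/∂q_i = 0 with rivals' quantities fixed: 312 - q_i - (1/2)·Σ_{j≠i} q_j = 0.
By symmetry each firm produces the same amount; substituting Σ_{j≠i} q_j = 3q_i yields q_i = 312/(5/2) = 624/5.
Total output Q = 624/5 + 624/5 + 624/5 + 624/5 = 499.2000.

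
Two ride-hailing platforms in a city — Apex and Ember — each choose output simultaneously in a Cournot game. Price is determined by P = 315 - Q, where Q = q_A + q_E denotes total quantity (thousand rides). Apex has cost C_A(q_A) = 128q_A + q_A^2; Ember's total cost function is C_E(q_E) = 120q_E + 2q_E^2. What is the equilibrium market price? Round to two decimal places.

248.91

Apex's profit: π_A = (315 - Q)q_A - (128q_A + q_A²). Setting ∂π_A/∂q_A = 0: 187 - 4q_A - (q_E) = 0.
Ember's profit: π_E = (315 - Q)q_E - (120q_E + 2q_E²). Setting ∂π_E/∂q_E = 0: 195 - 6q_E - (q_A) = 0.
Rearranging gives the reaction functions q_A = (187 - q_E)/4 and q_E = (195 - q_A)/6.
Solving the pair: q_A = 927/23, q_E = 593/23.
Total output Q = 1520/23, so price P = 315 - 1520/23 = 248.9130.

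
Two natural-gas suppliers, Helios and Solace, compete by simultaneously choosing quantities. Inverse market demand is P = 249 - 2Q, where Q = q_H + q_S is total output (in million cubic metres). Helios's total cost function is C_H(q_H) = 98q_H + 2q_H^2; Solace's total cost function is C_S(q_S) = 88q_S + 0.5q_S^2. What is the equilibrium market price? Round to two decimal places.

Helios's profit: π_H = (249 - 2Q)q_H - (98q_H + 2q_H²). Setting ∂π_H/∂q_H = 0: 151 - 8q_H - 2(q_S) = 0.
Solace's first-order condition: 161 - 5q_S - 2(q_H) = 0.
So q_H = (151 - 2q_S)/8 and q_S = (161 - 2q_H)/5.
Substituting one into the other gives q_H = 433/36 and q_S = 493/18.
Total output Q = 473/12, so price P = 249 - 2·(473/12) = 1021/6.

170.17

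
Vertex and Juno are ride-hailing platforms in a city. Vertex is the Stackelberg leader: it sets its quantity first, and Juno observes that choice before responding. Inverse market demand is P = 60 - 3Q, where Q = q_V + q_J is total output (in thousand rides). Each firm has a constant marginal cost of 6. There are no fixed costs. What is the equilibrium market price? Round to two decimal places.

19.50

Solve by backward induction. Given q_V, the follower Juno maximises π_J = (60 - 3q_V - 3q_J)q_J - 6q_J.
∂π_J/∂q_J = 54 - 3q_V - 6q_J = 0 gives the reaction function q_J = (54 - 3q_V)/6.
Vertex substitutes q_J(q_V) into its own profit: π_V = q_V(60 - 3q_V - (54 - 3q_V)/2) - 6q_V = (33 - (3/2)q_V)q_V - 6q_V.
Leader FOC: 27 - 3q_V = 0, so q_V = 9.
Then q_J = (54 - 3·9)/6 = 9/2.
Total output Q = 27/2, so price P = 60 - 3·(27/2) = 39/2.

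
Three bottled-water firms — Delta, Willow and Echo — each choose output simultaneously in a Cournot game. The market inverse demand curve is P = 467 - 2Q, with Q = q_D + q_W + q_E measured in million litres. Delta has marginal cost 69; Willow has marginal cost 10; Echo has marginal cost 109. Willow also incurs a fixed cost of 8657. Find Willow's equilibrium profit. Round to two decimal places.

3162.53

Delta's profit: π_D = (467 - 2Q)q_D - (69q_D). Setting ∂π_D/∂q_D = 0: 398 - 4q_D - 2(q_W + q_E) = 0.
Willow's profit: π_W = (467 - 2Q)q_W - (10q_W). Setting ∂π_W/∂q_W = 0: 457 - 4q_W - 2(q_D + q_E) = 0.
Echo's first-order condition: 358 - 4q_E - 2(q_D + q_W) = 0.
Summing all 3 equations gives 1213 − 8Q = 0, hence Q = 1213/8.
Back-substituting: q_D = (398 − 1213/4)/2 = 379/8, q_W = (457 − 1213/4)/2 = 615/8, q_E = (358 − 1213/4)/2 = 219/8.
Price P = 467 - 2·(1213/8) = 655/4.
Willow's profit: (655/4 - 10)·(615/8) - 8657 = 3162.5313.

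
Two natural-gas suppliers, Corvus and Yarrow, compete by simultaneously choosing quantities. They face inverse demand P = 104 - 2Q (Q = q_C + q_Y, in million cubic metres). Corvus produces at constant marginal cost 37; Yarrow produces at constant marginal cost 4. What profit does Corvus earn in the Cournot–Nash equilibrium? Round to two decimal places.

Corvus's profit: π_C = (104 - 2Q)q_C - (37q_C). Setting ∂π_C/∂q_C = 0: 67 - 4q_C - 2(q_Y) = 0.
Yarrow's first-order condition: 100 - 4q_Y - 2(q_C) = 0.
Rearranging gives the reaction functions q_C = (67 - 2q_Y)/4 and q_Y = (100 - 2q_C)/4.
Substituting one into the other gives q_C = 17/3 and q_Y = 133/6.
Price P = 104 - 2·(167/6) = 145/3.
Corvus's profit: (145/3 - 37)·(17/3) = 578/9.

64.22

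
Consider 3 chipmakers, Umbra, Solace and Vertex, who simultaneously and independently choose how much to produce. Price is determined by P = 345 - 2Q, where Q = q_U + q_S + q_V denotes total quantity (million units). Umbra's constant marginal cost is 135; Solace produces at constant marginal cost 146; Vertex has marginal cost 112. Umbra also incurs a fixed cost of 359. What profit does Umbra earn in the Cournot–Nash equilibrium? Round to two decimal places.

866.13

Umbra's profit: π_U = (345 - 2Q)q_U - (135q_U). Setting ∂π_U/∂q_U = 0: 210 - 4q_U - 2(q_S + q_V) = 0.
Solace's first-order condition: 199 - 4q_S - 2(q_U + q_V) = 0.
Vertex's first-order condition: 233 - 4q_V - 2(q_U + q_S) = 0.
Summing all 3 equations gives 642 − 8Q = 0, hence Q = 321/4.
Back-substituting: q_U = (210 − 321/2)/2 = 99/4, q_S = (199 − 321/2)/2 = 77/4, q_V = (233 − 321/2)/2 = 145/4.
Price P = 345 - 2·(321/4) = 369/2.
Umbra's profit: (369/2 - 135)·(99/4) - 359 = 866.1250.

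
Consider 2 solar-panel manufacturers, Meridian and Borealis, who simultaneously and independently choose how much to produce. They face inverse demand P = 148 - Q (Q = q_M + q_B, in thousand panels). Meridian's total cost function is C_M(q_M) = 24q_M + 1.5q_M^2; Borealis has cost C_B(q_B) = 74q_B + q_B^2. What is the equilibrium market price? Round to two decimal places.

112.84

Meridian's profit: π_M = (148 - Q)q_M - (24q_M + (3/2)q_M²). Setting ∂π_M/∂q_M = 0: 124 - 5q_M - (q_B) = 0.
Borealis's profit: π_B = (148 - Q)q_B - (74q_B + q_B²). Setting ∂π_B/∂q_B = 0: 74 - 4q_B - (q_M) = 0.
Best responses: q_M = (124 - q_B)/5, q_B = (74 - q_M)/4.
Solving the pair: q_M = 422/19, q_B = 246/19.
Total output Q = 668/19, so price P = 148 - 668/19 = 112.8421.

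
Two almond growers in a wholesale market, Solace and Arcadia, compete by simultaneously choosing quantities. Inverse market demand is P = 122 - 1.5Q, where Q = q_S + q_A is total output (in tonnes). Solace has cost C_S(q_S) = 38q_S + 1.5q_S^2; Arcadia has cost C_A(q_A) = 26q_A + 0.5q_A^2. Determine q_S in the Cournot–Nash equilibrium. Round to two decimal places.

Solace's profit: π_S = (122 - 1.5Q)q_S - (38q_S + (3/2)q_S²). Setting ∂π_S/∂q_S = 0: 84 - 6q_S - (3/2)(q_A) = 0.
Arcadia's profit: π_A = (122 - 1.5Q)q_A - (26q_A + (1/2)q_A²). Setting ∂π_A/∂q_A = 0: 96 - 4q_A - (3/2)(q_S) = 0.
So q_S = (84 - (3/2)q_A)/6 and q_A = (96 - (3/2)q_S)/4.
Solving the pair: q_S = 256/29, q_A = 600/29.

8.83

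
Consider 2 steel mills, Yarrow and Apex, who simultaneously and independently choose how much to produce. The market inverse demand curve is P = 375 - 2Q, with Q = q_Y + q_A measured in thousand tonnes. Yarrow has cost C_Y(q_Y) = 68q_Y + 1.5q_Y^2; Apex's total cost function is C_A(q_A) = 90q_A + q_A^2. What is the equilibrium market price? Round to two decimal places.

235.37

Yarrow's profit: π_Y = (375 - 2Q)q_Y - (68q_Y + (3/2)q_Y²). Setting ∂π_Y/∂q_Y = 0: 307 - 7q_Y - 2(q_A) = 0.
Apex's first-order condition: 285 - 6q_A - 2(q_Y) = 0.
Best responses: q_Y = (307 - 2q_A)/7, q_A = (285 - 2q_Y)/6.
Solving the pair: q_Y = 636/19, q_A = 1381/38.
Total output Q = 69.8158, so price P = 375 - 2·69.8158 = 235.3684.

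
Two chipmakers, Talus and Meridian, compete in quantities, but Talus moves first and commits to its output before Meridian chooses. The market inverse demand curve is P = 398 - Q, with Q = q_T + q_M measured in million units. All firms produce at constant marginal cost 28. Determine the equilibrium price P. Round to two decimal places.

120.50

Solve by backward induction. Given q_T, the follower Meridian maximises π_M = (398 - q_T - q_M)q_M - 28q_M.
∂π_M/∂q_M = 370 - q_T - 2q_M = 0 gives the reaction function q_M = (370 - q_T)/2.
Talus substitutes q_M(q_T) into its own profit: π_T = q_T(398 - q_T - (370 - q_T)/2) - 28q_T = (213 - (1/2)q_T)q_T - 28q_T.
Leader FOC: 185 - q_T = 0, so q_T = 185.
Then q_M = (370 - 185)/2 = 185/2.
Total output Q = 555/2, so price P = 398 - 555/2 = 241/2.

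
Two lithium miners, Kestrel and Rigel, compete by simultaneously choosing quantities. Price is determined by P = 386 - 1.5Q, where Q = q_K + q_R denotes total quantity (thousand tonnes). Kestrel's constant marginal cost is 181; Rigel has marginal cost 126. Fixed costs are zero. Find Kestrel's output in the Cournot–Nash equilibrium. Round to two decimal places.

Kestrel's profit: π_K = (386 - 1.5Q)q_K - (181q_K). Setting ∂π_K/∂q_K = 0: 205 - 3q_K - (3/2)(q_R) = 0.
Rigel's profit: π_R = (386 - 1.5Q)q_R - (126q_R). Setting ∂π_R/∂q_R = 0: 260 - 3q_R - (3/2)(q_K) = 0.
Best responses: q_K = (205 - (3/2)q_R)/3, q_R = (260 - (3/2)q_K)/3.
Substituting one into the other gives q_K = 100/3 and q_R = 70.

33.33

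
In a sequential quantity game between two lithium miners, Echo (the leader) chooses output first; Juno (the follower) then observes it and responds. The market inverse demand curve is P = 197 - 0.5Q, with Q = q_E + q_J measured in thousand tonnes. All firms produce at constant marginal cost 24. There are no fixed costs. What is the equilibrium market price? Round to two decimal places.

67.25

Solve by backward induction. Given q_E, the follower Juno maximises π_J = (197 - (1/2)q_E - (1/2)q_J)q_J - 24q_J.
∂π_J/∂q_J = 173 - (1/2)q_E - q_J = 0 gives the reaction function q_J = (173 - (1/2)q_E).
The leader anticipates this reaction. Substituting into P = 197 - 0.5Q gives P = 221/2 - (1/4)q_E, so π_E = (221/2 - (1/4)q_E)q_E - 24q_E.
Leader FOC: 173/2 - (1/2)q_E = 0, so q_E = 173.
Then q_J = (173 - (1/2)·173) = 173/2.
Total output Q = 519/2, so price P = 197 - (1/2)·(519/2) = 269/4.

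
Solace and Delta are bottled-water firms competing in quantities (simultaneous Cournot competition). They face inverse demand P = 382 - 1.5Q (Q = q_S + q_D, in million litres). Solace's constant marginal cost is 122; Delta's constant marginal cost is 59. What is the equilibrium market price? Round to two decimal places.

Solace's profit: π_S = (382 - 1.5Q)q_S - (122q_S). Setting ∂π_S/∂q_S = 0: 260 - 3q_S - (3/2)(q_D) = 0.
Delta's first-order condition: 323 - 3q_D - (3/2)(q_S) = 0.
So q_S = (260 - (3/2)q_D)/3 and q_D = (323 - (3/2)q_S)/3.
Solving the pair: q_S = 394/9, q_D = 772/9.
Total output Q = 1166/9, so price P = 382 - (3/2)·(1166/9) = 563/3.

187.67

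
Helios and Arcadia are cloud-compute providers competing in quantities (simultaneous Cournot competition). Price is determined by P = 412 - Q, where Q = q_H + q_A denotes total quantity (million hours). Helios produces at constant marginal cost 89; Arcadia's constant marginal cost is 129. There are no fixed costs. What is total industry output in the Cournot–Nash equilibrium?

Helios's profit: π_H = (412 - Q)q_H - (89q_H). Setting ∂π_H/∂q_H = 0: 323 - 2q_H - (q_A) = 0.
Arcadia's profit: π_A = (412 - Q)q_A - (129q_A). Setting ∂π_A/∂q_A = 0: 283 - 2q_A - (q_H) = 0.
So q_H = (323 - q_A)/2 and q_A = (283 - q_H)/2.
Solving the pair: q_H = 121, q_A = 81.
Total output Q = 121 + 81 = 202.

202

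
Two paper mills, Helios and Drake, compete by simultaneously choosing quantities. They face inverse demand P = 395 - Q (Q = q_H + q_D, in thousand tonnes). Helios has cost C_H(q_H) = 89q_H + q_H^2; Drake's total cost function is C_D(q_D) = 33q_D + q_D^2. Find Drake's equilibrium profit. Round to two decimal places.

Helios's profit: π_H = (395 - Q)q_H - (89q_H + q_H²). Setting ∂π_H/∂q_H = 0: 306 - 4q_H - (q_D) = 0.
Drake's first-order condition: 362 - 4q_D - (q_H) = 0.
So q_H = (306 - q_D)/4 and q_D = (362 - q_H)/4.
Solving the pair: q_H = 862/15, q_D = 1142/15.
Price P = 395 - 668/5 = 1307/5.
Drake's profit: (1307/5)·(1142/15) - 33·(1142/15) - (1142/15)² = 11592.5689.

11592.57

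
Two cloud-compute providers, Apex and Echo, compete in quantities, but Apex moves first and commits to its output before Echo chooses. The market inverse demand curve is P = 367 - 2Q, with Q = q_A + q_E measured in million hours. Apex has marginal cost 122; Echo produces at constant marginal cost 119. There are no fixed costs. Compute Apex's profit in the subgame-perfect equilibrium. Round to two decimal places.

3660.25

Solve by backward induction. Given q_A, the follower Echo maximises π_E = (367 - 2q_A - 2q_E)q_E - 119q_E.
Follower FOC: 248 - 2q_A - 4q_E = 0, so q_E(q_A) = (248 - 2q_A)/4.
Apex substitutes q_E(q_A) into its own profit: π_A = q_A(367 - 2q_A - (248 - 2q_A)/2) - 122q_A = (243 - q_A)q_A - 122q_A.
The leader's first-order condition 121 - 2q_A = 0 yields q_A = 121/2.
Then q_E = (248 - 2·(121/2))/4 = 127/4.
Price P = 367 - 2·(369/4) = 365/2.
Apex's profit: (365/2 - 122)·(121/2) = 3660.2500.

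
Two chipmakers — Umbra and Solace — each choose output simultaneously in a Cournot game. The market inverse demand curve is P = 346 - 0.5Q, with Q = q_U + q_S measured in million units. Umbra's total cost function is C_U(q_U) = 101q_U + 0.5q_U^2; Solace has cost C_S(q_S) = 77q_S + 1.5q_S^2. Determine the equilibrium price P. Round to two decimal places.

Umbra's profit: π_U = (346 - 0.5Q)q_U - (101q_U + (1/2)q_U²). Setting ∂π_U/∂q_U = 0: 245 - 2q_U - (1/2)(q_S) = 0.
Solace's profit: π_S = (346 - 0.5Q)q_S - (77q_S + (3/2)q_S²). Setting ∂π_S/∂q_S = 0: 269 - 4q_S - (1/2)(q_U) = 0.
Best responses: q_U = (245 - (1/2)q_S)/2, q_S = (269 - (1/2)q_U)/4.
Substituting one into the other gives q_U = 109.0968 and q_S = 1662/31.
Total output Q = 162.7097, so price P = 346 - (1/2)·162.7097 = 264.6452.

264.65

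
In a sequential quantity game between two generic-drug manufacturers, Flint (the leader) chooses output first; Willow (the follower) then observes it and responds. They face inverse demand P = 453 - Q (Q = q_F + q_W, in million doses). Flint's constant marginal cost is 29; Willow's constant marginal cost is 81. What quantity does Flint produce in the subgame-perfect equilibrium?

238

Solve by backward induction. Given q_F, the follower Willow maximises π_W = (453 - q_F - q_W)q_W - 81q_W.
∂π_W/∂q_W = 372 - q_F - 2q_W = 0 gives the reaction function q_W = (372 - q_F)/2.
Flint substitutes q_W(q_F) into its own profit: π_F = q_F(453 - q_F - (372 - q_F)/2) - 29q_F = (267 - (1/2)q_F)q_F - 29q_F.
The leader's first-order condition 238 - q_F = 0 yields q_F = 238.
Then q_W = (372 - 238)/2 = 67.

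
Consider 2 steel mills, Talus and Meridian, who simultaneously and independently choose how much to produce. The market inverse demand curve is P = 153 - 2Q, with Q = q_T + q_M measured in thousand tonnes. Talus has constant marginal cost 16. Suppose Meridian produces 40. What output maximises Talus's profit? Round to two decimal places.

14.25

With the rival's output fixed at 40, Talus's profit is π_T = (153 - 2·40 - 2q_T)q_T - (16q_T) = (73 - 2q_T)q_T - (16q_T).
∂π_T/∂q_T = 57 - 4q_T = 0, so q_T = 57/4.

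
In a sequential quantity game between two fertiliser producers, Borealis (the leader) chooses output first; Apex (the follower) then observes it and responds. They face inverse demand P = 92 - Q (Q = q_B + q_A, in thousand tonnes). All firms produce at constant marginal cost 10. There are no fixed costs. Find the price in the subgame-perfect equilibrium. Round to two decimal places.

The follower Apex best-responds to any q_B: π_A = (92 - Q)q_A - 10q_A.
∂π_A/∂q_A = 82 - q_B - 2q_A = 0 gives the reaction function q_A = (82 - q_B)/2.
Borealis substitutes q_A(q_B) into its own profit: π_B = q_B(92 - q_B - (82 - q_B)/2) - 10q_B = (51 - (1/2)q_B)q_B - 10q_B.
Maximising: ∂π_B/∂q_B = 41 - q_B = 0, giving q_B = 41.
Then q_A = (82 - 41)/2 = 41/2.
Total output Q = 123/2, so price P = 92 - 123/2 = 61/2.

30.50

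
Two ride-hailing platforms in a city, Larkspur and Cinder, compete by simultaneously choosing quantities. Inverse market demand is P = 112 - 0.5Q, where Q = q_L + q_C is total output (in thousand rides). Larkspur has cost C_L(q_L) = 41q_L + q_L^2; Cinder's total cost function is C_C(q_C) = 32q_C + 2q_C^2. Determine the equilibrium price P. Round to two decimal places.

94.39

Larkspur's profit: π_L = (112 - 0.5Q)q_L - (41q_L + q_L²). Setting ∂π_L/∂q_L = 0: 71 - 3q_L - (1/2)(q_C) = 0.
Cinder's profit: π_C = (112 - 0.5Q)q_C - (32q_C + 2q_C²). Setting ∂π_C/∂q_C = 0: 80 - 5q_C - (1/2)(q_L) = 0.
Rearranging gives the reaction functions q_L = (71 - (1/2)q_C)/3 and q_C = (80 - (1/2)q_L)/5.
Substituting one into the other gives q_L = 1260/59 and q_C = 818/59.
Total output Q = 35.2203, so price P = 112 - (1/2)·35.2203 = 94.3898.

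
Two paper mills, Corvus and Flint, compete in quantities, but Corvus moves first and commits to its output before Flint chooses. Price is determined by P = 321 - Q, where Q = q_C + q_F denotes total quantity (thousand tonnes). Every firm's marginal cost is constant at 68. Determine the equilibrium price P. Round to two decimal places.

The follower Flint best-responds to any q_C: π_F = (321 - Q)q_F - 68q_F.
Follower FOC: 253 - q_C - 2q_F = 0, so q_F(q_C) = (253 - q_C)/2.
Corvus substitutes q_F(q_C) into its own profit: π_C = q_C(321 - q_C - (253 - q_C)/2) - 68q_C = (389/2 - (1/2)q_C)q_C - 68q_C.
Maximising: ∂π_C/∂q_C = 253/2 - q_C = 0, giving q_C = 253/2.
Then q_F = (253 - 253/2)/2 = 253/4.
Total output Q = 759/4, so price P = 321 - 759/4 = 525/4.

131.25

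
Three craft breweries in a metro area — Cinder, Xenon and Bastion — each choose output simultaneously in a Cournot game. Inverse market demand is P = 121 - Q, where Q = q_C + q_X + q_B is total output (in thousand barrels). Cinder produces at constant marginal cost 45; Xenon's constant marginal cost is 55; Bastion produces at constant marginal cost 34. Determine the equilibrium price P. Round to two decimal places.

Cinder's profit: π_C = (121 - Q)q_C - (45q_C). Setting ∂π_C/∂q_C = 0: 76 - 2q_C - (q_X + q_B) = 0.
Xenon's profit: π_X = (121 - Q)q_X - (55q_X). Setting ∂π_X/∂q_X = 0: 66 - 2q_X - (q_C + q_B) = 0.
Bastion's profit: π_B = (121 - Q)q_B - (34q_B). Setting ∂π_B/∂q_B = 0: 87 - 2q_B - (q_C + q_X) = 0.
Adding the 3 first-order conditions: 229 − 4Q = 0, so Q = 229/4.
Back-substituting: q_C = (76 − 229/4) = 75/4, q_X = (66 − 229/4) = 35/4, q_B = (87 − 229/4) = 119/4.
Total output Q = 229/4, so price P = 121 - 229/4 = 255/4.

63.75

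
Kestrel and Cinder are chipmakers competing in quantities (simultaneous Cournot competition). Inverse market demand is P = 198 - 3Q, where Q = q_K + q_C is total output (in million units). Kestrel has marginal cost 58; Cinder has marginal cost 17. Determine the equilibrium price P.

Kestrel's profit: π_K = (198 - 3Q)q_K - (58q_K). Setting ∂π_K/∂q_K = 0: 140 - 6q_K - 3(q_C) = 0.
Cinder's first-order condition: 181 - 6q_C - 3(q_K) = 0.
Rearranging gives the reaction functions q_K = (140 - 3q_C)/6 and q_C = (181 - 3q_K)/6.
Substituting one into the other gives q_K = 11 and q_C = 74/3.
Total output Q = 107/3, so price P = 198 - 3·(107/3) = 91.

91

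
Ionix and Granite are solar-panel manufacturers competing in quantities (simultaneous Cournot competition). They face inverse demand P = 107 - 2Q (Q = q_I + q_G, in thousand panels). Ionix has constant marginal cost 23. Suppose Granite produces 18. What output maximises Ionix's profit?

With the rival's output fixed at 18, Ionix's profit is π_I = (107 - 2·18 - 2q_I)q_I - (23q_I) = (71 - 2q_I)q_I - (23q_I).
∂π_I/∂q_I = 48 - 4q_I = 0, so q_I = 12.

12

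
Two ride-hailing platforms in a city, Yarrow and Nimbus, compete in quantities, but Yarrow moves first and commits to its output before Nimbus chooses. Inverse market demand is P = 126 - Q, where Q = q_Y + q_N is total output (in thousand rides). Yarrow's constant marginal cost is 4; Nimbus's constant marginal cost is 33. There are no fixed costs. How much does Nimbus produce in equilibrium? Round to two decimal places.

The follower Nimbus best-responds to any q_Y: π_N = (126 - Q)q_N - 33q_N.
Setting the follower's marginal profit to zero, 93 - q_Y - 2q_N = 0, i.e. q_N = (93 - q_Y)/2.
The leader anticipates this reaction. Substituting into P = 126 - Q gives P = 159/2 - (1/2)q_Y, so π_Y = (159/2 - (1/2)q_Y)q_Y - 4q_Y.
The leader's first-order condition 151/2 - q_Y = 0 yields q_Y = 151/2.
Then q_N = (93 - 151/2)/2 = 35/4.

8.75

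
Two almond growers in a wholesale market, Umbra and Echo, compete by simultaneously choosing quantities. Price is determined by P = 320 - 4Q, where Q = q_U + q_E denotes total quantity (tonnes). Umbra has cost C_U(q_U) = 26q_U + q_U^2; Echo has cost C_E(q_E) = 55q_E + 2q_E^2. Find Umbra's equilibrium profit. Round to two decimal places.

Umbra's profit: π_U = (320 - 4Q)q_U - (26q_U + q_U²). Setting ∂π_U/∂q_U = 0: 294 - 10q_U - 4(q_E) = 0.
Echo's profit: π_E = (320 - 4Q)q_E - (55q_E + 2q_E²). Setting ∂π_E/∂q_E = 0: 265 - 12q_E - 4(q_U) = 0.
So q_U = (294 - 4q_E)/10 and q_E = (265 - 4q_U)/12.
Solving the pair: q_U = 617/26, q_E = 737/52.
Price P = 320 - 4·(1971/52) = 168.3846.
Umbra's profit: 168.3846·(617/26) - 26·(617/26) - (617/26)² = 2815.7470.

2815.75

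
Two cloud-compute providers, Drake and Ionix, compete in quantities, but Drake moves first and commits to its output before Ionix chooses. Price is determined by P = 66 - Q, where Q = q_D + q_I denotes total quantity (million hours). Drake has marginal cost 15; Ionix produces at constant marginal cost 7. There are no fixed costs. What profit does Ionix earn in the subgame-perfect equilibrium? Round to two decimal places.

351.56

Solve by backward induction. Given q_D, the follower Ionix maximises π_I = (66 - q_D - q_I)q_I - 7q_I.
Follower FOC: 59 - q_D - 2q_I = 0, so q_I(q_D) = (59 - q_D)/2.
Drake substitutes q_I(q_D) into its own profit: π_D = q_D(66 - q_D - (59 - q_D)/2) - 15q_D = (73/2 - (1/2)q_D)q_D - 15q_D.
Maximising: ∂π_D/∂q_D = 43/2 - q_D = 0, giving q_D = 43/2.
Then q_I = (59 - 43/2)/2 = 75/4.
Price P = 66 - 161/4 = 103/4.
Ionix's profit: (103/4 - 7)·(75/4) = 351.5625.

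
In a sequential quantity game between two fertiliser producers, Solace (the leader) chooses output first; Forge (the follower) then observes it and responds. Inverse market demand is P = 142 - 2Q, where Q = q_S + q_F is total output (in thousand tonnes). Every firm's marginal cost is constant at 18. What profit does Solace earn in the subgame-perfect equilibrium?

Solve by backward induction. Given q_S, the follower Forge maximises π_F = (142 - 2q_S - 2q_F)q_F - 18q_F.
Setting the follower's marginal profit to zero, 124 - 2q_S - 4q_F = 0, i.e. q_F = (124 - 2q_S)/4.
The leader anticipates this reaction. Substituting into P = 142 - 2Q gives P = 80 - q_S, so π_S = (80 - q_S)q_S - 18q_S.
The leader's first-order condition 62 - 2q_S = 0 yields q_S = 31.
Then q_F = (124 - 2·31)/4 = 31/2.
Price P = 142 - 2·(93/2) = 49.
Solace's profit: (49 - 18)·31 = 961.

961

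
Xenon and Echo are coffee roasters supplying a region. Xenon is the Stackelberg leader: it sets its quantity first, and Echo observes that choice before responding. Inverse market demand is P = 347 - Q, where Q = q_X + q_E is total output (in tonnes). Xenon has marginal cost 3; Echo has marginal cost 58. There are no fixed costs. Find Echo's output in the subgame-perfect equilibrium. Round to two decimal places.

44.75

Solve by backward induction. Given q_X, the follower Echo maximises π_E = (347 - q_X - q_E)q_E - 58q_E.
Setting the follower's marginal profit to zero, 289 - q_X - 2q_E = 0, i.e. q_E = (289 - q_X)/2.
Xenon substitutes q_E(q_X) into its own profit: π_X = q_X(347 - q_X - (289 - q_X)/2) - 3q_X = (405/2 - (1/2)q_X)q_X - 3q_X.
Leader FOC: 399/2 - q_X = 0, so q_X = 399/2.
Then q_E = (289 - 399/2)/2 = 179/4.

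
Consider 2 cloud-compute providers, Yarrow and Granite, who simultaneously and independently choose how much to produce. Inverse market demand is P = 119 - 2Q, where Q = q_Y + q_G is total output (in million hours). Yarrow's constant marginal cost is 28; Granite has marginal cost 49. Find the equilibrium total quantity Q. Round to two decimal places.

Yarrow's profit: π_Y = (119 - 2Q)q_Y - (28q_Y). Setting ∂π_Y/∂q_Y = 0: 91 - 4q_Y - 2(q_G) = 0.
Granite's first-order condition: 70 - 4q_G - 2(q_Y) = 0.
So q_Y = (91 - 2q_G)/4 and q_G = (70 - 2q_Y)/4.
Substituting one into the other gives q_Y = 56/3 and q_G = 49/6.
Total output Q = 56/3 + 49/6 = 161/6.

26.83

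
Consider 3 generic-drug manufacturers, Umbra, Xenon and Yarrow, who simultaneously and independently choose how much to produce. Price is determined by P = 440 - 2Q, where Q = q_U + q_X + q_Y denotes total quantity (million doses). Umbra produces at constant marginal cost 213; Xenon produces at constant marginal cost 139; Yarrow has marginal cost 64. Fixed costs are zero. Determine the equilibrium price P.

Umbra's profit: π_U = (440 - 2Q)q_U - (213q_U). Setting ∂π_U/∂q_U = 0: 227 - 4q_U - 2(q_X + q_Y) = 0.
Xenon's first-order condition: 301 - 4q_X - 2(q_U + q_Y) = 0.
Yarrow's profit: π_Y = (440 - 2Q)q_Y - (64q_Y). Setting ∂π_Y/∂q_Y = 0: 376 - 4q_Y - 2(q_U + q_X) = 0.
Summing all 3 equations gives 904 − 8Q = 0, hence Q = 113.
Back-substituting: q_U = (227 − 226)/2 = 1/2, q_X = (301 − 226)/2 = 75/2, q_Y = (376 − 226)/2 = 75.
Total output Q = 113, so price P = 440 - 2·113 = 214.

214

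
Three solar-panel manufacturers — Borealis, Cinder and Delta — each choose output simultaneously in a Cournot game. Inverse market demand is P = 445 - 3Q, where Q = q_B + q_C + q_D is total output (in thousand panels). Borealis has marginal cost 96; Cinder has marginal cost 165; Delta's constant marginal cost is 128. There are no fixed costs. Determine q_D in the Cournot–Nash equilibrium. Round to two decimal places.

26.83

Borealis's profit: π_B = (445 - 3Q)q_B - (96q_B). Setting ∂π_B/∂q_B = 0: 349 - 6q_B - 3(q_C + q_D) = 0.
Cinder's profit: π_C = (445 - 3Q)q_C - (165q_C). Setting ∂π_C/∂q_C = 0: 280 - 6q_C - 3(q_B + q_D) = 0.
Delta's first-order condition: 317 - 6q_D - 3(q_B + q_C) = 0.
Adding the 3 first-order conditions: 946 − 12Q = 0, so Q = 473/6.
Back-substituting: q_B = (349 − 473/2)/3 = 75/2, q_C = (280 − 473/2)/3 = 29/2, q_D = (317 − 473/2)/3 = 161/6.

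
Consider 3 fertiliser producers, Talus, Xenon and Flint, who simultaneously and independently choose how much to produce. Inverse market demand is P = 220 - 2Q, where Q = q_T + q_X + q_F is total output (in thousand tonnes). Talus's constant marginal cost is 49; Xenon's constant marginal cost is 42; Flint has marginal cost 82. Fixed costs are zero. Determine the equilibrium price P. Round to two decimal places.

Talus's profit: π_T = (220 - 2Q)q_T - (49q_T). Setting ∂π_T/∂q_T = 0: 171 - 4q_T - 2(q_X + q_F) = 0.
Xenon's first-order condition: 178 - 4q_X - 2(q_T + q_F) = 0.
Flint's profit: π_F = (220 - 2Q)q_F - (82q_F). Setting ∂π_F/∂q_F = 0: 138 - 4q_F - 2(q_T + q_X) = 0.
Adding the 3 first-order conditions: 487 − 8Q = 0, so Q = 487/8.
Back-substituting: q_T = (171 − 487/4)/2 = 197/8, q_X = (178 − 487/4)/2 = 225/8, q_F = (138 − 487/4)/2 = 65/8.
Total output Q = 487/8, so price P = 220 - 2·(487/8) = 393/4.

98.25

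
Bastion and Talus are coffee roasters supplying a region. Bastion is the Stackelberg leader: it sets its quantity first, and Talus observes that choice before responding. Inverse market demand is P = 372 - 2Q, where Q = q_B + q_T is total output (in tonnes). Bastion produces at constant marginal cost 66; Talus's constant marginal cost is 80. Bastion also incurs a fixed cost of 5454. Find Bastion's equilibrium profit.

946

The follower Talus best-responds to any q_B: π_T = (372 - 2Q)q_T - 80q_T.
Follower FOC: 292 - 2q_B - 4q_T = 0, so q_T(q_B) = (292 - 2q_B)/4.
Bastion substitutes q_T(q_B) into its own profit: π_B = q_B(372 - 2q_B - (292 - 2q_B)/2) - 66q_B = (226 - q_B)q_B - 66q_B.
Maximising: ∂π_B/∂q_B = 160 - 2q_B = 0, giving q_B = 80.
Then q_T = (292 - 2·80)/4 = 33.
Price P = 372 - 2·113 = 146.
Bastion's profit: (146 - 66)·80 - 5454 = 946.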